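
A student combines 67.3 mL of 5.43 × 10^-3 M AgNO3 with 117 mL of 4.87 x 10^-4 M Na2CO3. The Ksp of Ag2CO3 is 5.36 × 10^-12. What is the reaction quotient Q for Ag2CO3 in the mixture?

Total volume = 67.3 + 117 = 184.3 mL.
[Ag^+] = 5.43 × 10^-3 × (67.3/184.3) = 1.983 × 10^-3 M
[CO3^2-] = 4.87 × 10^-4 × (117/184.3) = 3.092 x 10^-4 M
Ag2CO3(s) <=> 2 Ag^+ + CO3^2-, so Q = [Ag^+]^2[CO3^2-]
Q = (1.983 x 10^-3)^2(3.092 × 10^-4) = 1.22 × 10^-9
Q > Ksp, so Ag2CO3 will precipitate.

Q ≈ 1.22 × 10^-9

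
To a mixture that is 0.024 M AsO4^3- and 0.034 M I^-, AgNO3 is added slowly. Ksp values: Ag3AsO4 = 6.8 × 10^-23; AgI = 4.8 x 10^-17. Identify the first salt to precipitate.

Each salt begins to precipitate when Q = Ksp, i.e. when [Ag^+] reaches its threshold.
For Ag3AsO4: 6.8 × 10^-23 = 0.024 × [Ag^+]^3  ⇒  [Ag^+] = 1.4 × 10^-7 M.
For AgI: 4.8 x 10^-17 = 0.034 × [Ag^+]  ⇒  [Ag^+] = 1.4 x 10^-15 M.
The salt with the lower threshold [Ag^+] precipitates first: AgI.

AgI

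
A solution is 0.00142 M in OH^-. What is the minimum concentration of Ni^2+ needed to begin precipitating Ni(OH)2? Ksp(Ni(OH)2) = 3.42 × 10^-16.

Ni(OH)2(s) ⇌ Ni^2+ + 2 OH^-
Ksp = [Ni^2+][OH^-]^2
Precipitation begins when Q = Ksp. With [OH^-] = 0.00142 M:
3.42 × 10^-16 = (0.00142)^2 × [Ni^2+]
[Ni^2+] = (3.42 × 10^-16 / 2.016 × 10^-6) = 1.70 × 10^-10 M

1.70 × 10^-10 M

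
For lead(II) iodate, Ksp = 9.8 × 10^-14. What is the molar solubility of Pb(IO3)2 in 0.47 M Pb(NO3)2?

Pb(IO3)2(s) <=> Pb^2+ + 2 IO3^-
Ksp = [Pb^2+][IO3^-]^2
If s mol/L dissolves here, [Pb^2+] = 0.47 + s ≈ 0.47, [IO3^-] = 2s (common-ion effect: Pb^2+ is already 0.47 M).
Ksp ≈ 0.47 × (2s)^2
s = 2.3 × 10^-7 M
Check: s = 2.3 × 10^-7 ≪ 0.47, so the approximation is valid.

s ≈ 2.3 x 10^-7 M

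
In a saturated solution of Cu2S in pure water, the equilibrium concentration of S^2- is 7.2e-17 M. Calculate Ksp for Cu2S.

Cu2S(s) ⇌ 2 Cu^+ + S^2-
Stoichiometry gives [Cu^+] = (2/1)[S^2-] = 1.44 × 10^-16 M.
Ksp = [Cu^+]^2[S^2-]
Ksp = (1.44 x 10^-16)^2 × 7.2 × 10^-17 = 1.5 × 10^-48

Ksp ≈ 1.5 × 10^-48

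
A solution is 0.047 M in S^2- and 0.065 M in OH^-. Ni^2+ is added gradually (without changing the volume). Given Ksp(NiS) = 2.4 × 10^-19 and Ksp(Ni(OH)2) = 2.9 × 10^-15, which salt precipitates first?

NiS

Each salt begins to precipitate when Q = Ksp, i.e. when [Ni^2+] reaches its threshold.
For NiS: 2.4 × 10^-19 = 0.047 × [Ni^2+]  ⇒  [Ni^2+] = 5.1 x 10^-18 M.
For Ni(OH)2: 2.9 × 10^-15 = (0.065)^2 × [Ni^2+]  ⇒  [Ni^2+] = 6.9 × 10^-13 M.
The salt with the lower threshold [Ni^2+] precipitates first: NiS.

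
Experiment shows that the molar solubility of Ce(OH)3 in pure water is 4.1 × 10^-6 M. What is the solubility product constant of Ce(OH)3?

Ce(OH)3(s) ⇌ Ce^3+ + 3 OH^-
For each mole of Ce(OH)3 that dissolves: [Ce^3+] = s, [OH^-] = 3s.
Ksp = [Ce^3+][OH^-]^3
So Ksp = s × (3s)^3 = 27s^4
With s = 4.1 x 10^-6: Ksp = 7.6 × 10^-21

Ksp = 7.6 x 10^-21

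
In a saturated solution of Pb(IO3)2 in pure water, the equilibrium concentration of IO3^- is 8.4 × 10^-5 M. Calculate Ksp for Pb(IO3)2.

Pb(IO3)2(s) ⇌ Pb^2+ + 2 IO3^-
Stoichiometry gives [Pb^2+] = (1/2)[IO3^-] = 4.20 × 10^-5 M.
Ksp = [Pb^2+][IO3^-]^2
Ksp = 4.20 x 10^-5 × (8.4 × 10^-5)^2 = 3.0 × 10^-13

Ksp = 3.0 × 10^-13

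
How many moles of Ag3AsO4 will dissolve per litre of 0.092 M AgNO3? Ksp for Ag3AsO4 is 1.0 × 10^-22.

s = 1.3e-19 M

Ag3AsO4(s) ⇌ 3 Ag^+ + AsO4^3-
Ksp = [Ag^+]^3[AsO4^3-]
Let s = moles of Ag3AsO4 that dissolve per litre. [Ag^+] = 0.092 + 3s ≈ 0.092, [AsO4^3-] = s (since Ag^+ from AgNO3 dominates).
Ksp ≈ (0.092)^3 × s
s = 1.3 x 10^-19 M
Check: 3s = 3.9 × 10^-19 ≪ 0.092, so the approximation is valid.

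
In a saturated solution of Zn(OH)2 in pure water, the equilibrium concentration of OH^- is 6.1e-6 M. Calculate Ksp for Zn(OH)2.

Zn(OH)2(s) ⇌ Zn^2+(aq) + 2 OH^-(aq)
Stoichiometry gives [Zn^2+] = (1/2)[OH^-] = 3.05 × 10^-6 M.
Ksp = [Zn^2+][OH^-]^2
Ksp = 3.05 x 10^-6 × (6.1 × 10^-6)^2 = 1.1 x 10^-16

Ksp = 1.1e-16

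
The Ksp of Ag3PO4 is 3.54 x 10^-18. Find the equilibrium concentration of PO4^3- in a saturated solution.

[PO4^3-] = 1.90e-5 M

Ag3PO4(s) ⇌ 3 Ag^+ + PO4^3-
Ksp = [Ag^+]^3[PO4^3-]
For each mole of Ag3PO4 that dissolves: [Ag^+] = 3s, [PO4^3-] = s.
Ksp = (3s)^3s = 27s^4
s^4 = 3.54 x 10^-18 / 27, so s = 1.903 × 10^-5 M
[PO4^3-] = s = 1.90 × 10^-5 M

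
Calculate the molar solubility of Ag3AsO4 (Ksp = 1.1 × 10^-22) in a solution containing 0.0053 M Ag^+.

7.4 × 10^-16 M

Ag3AsO4(s) ⇌ 3 Ag^+ + AsO4^3-
Ksp = [Ag^+]^3[AsO4^3-]
If s mol/L dissolves here, [Ag^+] = 0.0053 + 3s ≈ 0.0053, [AsO4^3-] = s (Ksp is small, so little additional dissolves).
Ksp ≈ (0.0053)^3 × s
s = 7.4 × 10^-16 M
Check: 3s = 2.2 × 10^-15 ≪ 0.0053, so the approximation is valid.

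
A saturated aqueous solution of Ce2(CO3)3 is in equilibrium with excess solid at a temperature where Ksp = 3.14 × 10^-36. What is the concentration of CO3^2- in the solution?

Ce2(CO3)3(s) ⇌ 2 Ce^3+(aq) + 3 CO3^2-(aq)
Ksp = [Ce^3+]^2[CO3^2-]^3
If s mol/L of Ce2(CO3)3 dissolves, [Ce^3+] = 2s and [CO3^2-] = 3s.
Substituting: Ksp = (2s)^2(3s)^3 = 108s^5
s = (3.14 × 10^-36 / 108)^(1/5) = 3.110 x 10^-8 M
[CO3^2-] = 3s = 9.33 × 10^-8 M

[CO3^2-] ≈ 9.33 × 10^-8 M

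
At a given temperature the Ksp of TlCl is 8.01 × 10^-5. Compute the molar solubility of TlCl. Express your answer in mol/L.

s = 8.95 × 10^-3 M

TlCl(s) <=> Tl^+ + Cl^-
Ksp = [Tl^+][Cl^-]
Let s = molar solubility. Then [Tl^+] = s and [Cl^-] = s.
Ksp = (s)(s) = s^2
s = √(8.01 × 10^-5) = 8.95 × 10^-3 M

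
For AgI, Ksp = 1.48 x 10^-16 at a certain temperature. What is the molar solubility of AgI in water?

AgI(s) <=> Ag^+ + I^-
Ksp = [Ag^+][I^-]
Let s = molar solubility. Then [Ag^+] = s and [I^-] = s.
Ksp = s × s = s^2
s = (1.48 x 10^-16)^(1/2) = 1.22 x 10^-8 M

1.22 × 10^-8 M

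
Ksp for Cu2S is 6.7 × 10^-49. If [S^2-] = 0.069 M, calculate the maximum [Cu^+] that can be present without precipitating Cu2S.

Cu2S(s) ⇌ 2 Cu^+(aq) + S^2-(aq)
Ksp = [Cu^+]^2[S^2-]
Precipitation begins when Q = Ksp. With [S^2-] = 0.069 M:
6.7 × 10^-49 = (0.069) × [Cu^+]^2
[Cu^+] = (6.7 × 10^-49 / 6.9 × 10^-2)^(1/2) = 3.1 × 10^-24 M

[Cu^+] = 3.1 × 10^-24 M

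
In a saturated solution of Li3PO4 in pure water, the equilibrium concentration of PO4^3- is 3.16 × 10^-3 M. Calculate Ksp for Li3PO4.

Ksp = 2.69e-9

Li3PO4(s) ⇌ 3 Li^+ + PO4^3-
Stoichiometry gives [Li^+] = (3/1)[PO4^3-] = 9.480 × 10^-3 M.
Ksp = [Li^+]^3[PO4^3-]
Ksp = (9.480 × 10^-3)^3 × 3.16 × 10^-3 = 2.69 × 10^-9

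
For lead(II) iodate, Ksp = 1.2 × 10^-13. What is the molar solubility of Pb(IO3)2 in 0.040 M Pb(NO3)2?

Pb(IO3)2(s) ⇌ Pb^2+(aq) + 2 IO3^-(aq)
Ksp = [Pb^2+][IO3^-]^2
Let s = moles of Pb(IO3)2 that dissolve per litre. [Pb^2+] = 0.040 + s ≈ 0.040, [IO3^-] = 2s (since Pb^2+ from Pb(NO3)2 dominates).
Ksp ≈ 0.040 × (2s)^2
s = 8.7 × 10^-7 M
Check: s = 8.7 × 10^-7 ≪ 0.040, so the approximation is valid.

s ≈ 8.7 × 10^-7 M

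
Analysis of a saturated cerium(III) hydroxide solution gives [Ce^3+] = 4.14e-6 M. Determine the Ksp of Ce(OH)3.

Ce(OH)3(s) ⇌ Ce^3+ + 3 OH^-
Stoichiometry gives [OH^-] = (3/1)[Ce^3+] = 1.242 x 10^-5 M.
Ksp = [Ce^3+][OH^-]^3
Ksp = 4.14 × 10^-6 × (1.242 x 10^-5)^3 = 7.93 x 10^-21

Ksp ≈ 7.93 × 10^-21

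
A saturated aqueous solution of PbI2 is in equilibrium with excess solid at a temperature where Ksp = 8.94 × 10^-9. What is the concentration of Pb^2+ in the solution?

1.31 × 10^-3 M

PbI2(s) ⇌ Pb^2+(aq) + 2 I^-(aq)
Ksp = [Pb^2+][I^-]^2
For each mole of PbI2 that dissolves: [Pb^2+] = s, [I^-] = 2s.
So Ksp = s × (2s)^2 = 4s^3
s = (8.94 × 10^-9 / 4)^(1/3) = 1.307 × 10^-3 M
[Pb^2+] = s = 1.31 × 10^-3 M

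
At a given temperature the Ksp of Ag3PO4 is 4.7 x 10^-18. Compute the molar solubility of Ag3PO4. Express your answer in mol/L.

s ≈ 2.0 x 10^-5 M

Ag3PO4(s) <=> 3 Ag^+(aq) + PO4^3-(aq)
Ksp = [Ag^+]^3[PO4^3-]
With molar solubility s: [Ag^+] = 3s, [PO4^3-] = s.
Ksp = (3s)^3s = 27s^4
s = (4.7 x 10^-18 / 27)^(1/4) = 2.0 x 10^-5 M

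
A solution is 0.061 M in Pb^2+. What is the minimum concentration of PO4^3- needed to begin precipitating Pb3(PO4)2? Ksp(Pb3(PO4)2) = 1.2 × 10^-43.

[PO4^3-] ≈ 2.3e-20 M

Pb3(PO4)2(s) ⇌ 3 Pb^2+(aq) + 2 PO4^3-(aq)
Ksp = [Pb^2+]^3[PO4^3-]^2
Precipitation begins when Q = Ksp. With [Pb^2+] = 0.061 M:
1.2 × 10^-43 = (0.061)^3 × [PO4^3-]^2
[PO4^3-] = (1.2 × 10^-43 / 2.27 × 10^-4)^(1/2) = 2.3 × 10^-20 M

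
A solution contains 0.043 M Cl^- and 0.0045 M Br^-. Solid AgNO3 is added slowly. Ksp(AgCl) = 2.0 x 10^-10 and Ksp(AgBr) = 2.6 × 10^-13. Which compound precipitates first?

Precipitation of each salt starts when its ion product equals its Ksp.
For AgCl: 2.0 x 10^-10 = 0.043 × [Ag^+]  ⇒  [Ag^+] = 4.7 × 10^-9 M.
For AgBr: 2.6 × 10^-13 = 0.0045 × [Ag^+]  ⇒  [Ag^+] = 5.8 × 10^-11 M.
The salt with the lower threshold [Ag^+] precipitates first: AgBr.

AgBr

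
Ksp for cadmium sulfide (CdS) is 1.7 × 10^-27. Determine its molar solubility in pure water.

CdS(s) ⇌ Cd^2+ + S^2-
Ksp = [Cd^2+][S^2-]
With molar solubility s: [Cd^2+] = s, [S^2-] = s.
Ksp = s^2
s = √(1.7 × 10^-27) = 4.1 x 10^-14 M

4.1 × 10^-14 M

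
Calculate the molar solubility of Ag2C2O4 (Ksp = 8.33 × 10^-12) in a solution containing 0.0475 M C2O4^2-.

Ag2C2O4(s) <=> 2 Ag^+ + C2O4^2-
Ksp = [Ag^+]^2[C2O4^2-]
Let s = moles of Ag2C2O4 that dissolve per litre. [Ag^+] = 2s, [C2O4^2-] = 0.0475 + s ≈ 0.0475 (Ksp is small, so little additional dissolves).
Ksp ≈ (2s)^2 × 0.0475
s = 6.62 x 10^-6 M
Check: s = 6.6 × 10^-6 ≪ 0.0475, so the approximation is valid.

6.62 × 10^-6 M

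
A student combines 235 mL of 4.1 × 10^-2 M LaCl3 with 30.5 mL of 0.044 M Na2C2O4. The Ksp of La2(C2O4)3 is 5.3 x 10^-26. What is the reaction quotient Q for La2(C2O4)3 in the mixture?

Q ≈ 1.7 × 10^-10

Total volume = 235 + 30.5 = 265.5 mL.
[La^3+] = 4.1 x 10^-2 × (235/265.5) = 3.63 × 10^-2 M
[C2O4^2-] = 4.4 × 10^-2 × (30.5/265.5) = 5.05 × 10^-3 M
La2(C2O4)3(s) ⇌ 2 La^3+(aq) + 3 C2O4^2-(aq), so Q = [La^3+]^2[C2O4^2-]^3
Q = (3.63 × 10^-2)^2(5.05 × 10^-3)^3 = 1.7 × 10^-10
Q > Ksp, so La2(C2O4)3 will precipitate.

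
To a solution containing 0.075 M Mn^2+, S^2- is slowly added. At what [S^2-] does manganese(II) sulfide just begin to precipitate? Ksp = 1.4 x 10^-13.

MnS(s) ⇌ Mn^2+ + S^2-
Ksp = [Mn^2+][S^2-]
Precipitation begins when Q = Ksp. With [Mn^2+] = 0.075 M:
1.4 x 10^-13 = (0.075) × [S^2-]
[S^2-] = (1.4 x 10^-13 / 7.5 × 10^-2) = 1.9 x 10^-12 M

[S^2-] = 1.9e-12 M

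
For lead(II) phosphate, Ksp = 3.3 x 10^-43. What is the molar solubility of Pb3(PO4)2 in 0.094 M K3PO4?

Pb3(PO4)2(s) ⇌ 3 Pb^2+(aq) + 2 PO4^3-(aq)
Ksp = [Pb^2+]^3[PO4^3-]^2
Let s be the molar solubility in this solution. [Pb^2+] = 3s, [PO4^3-] = 0.094 + 2s ≈ 0.094 (Ksp is small, so little additional dissolves).
Ksp ≈ (3s)^3 × (0.094)^2
s = 1.1 × 10^-14 M
Check: 2s = 2.2 x 10^-14 ≪ 0.094, so the approximation is valid.

s = 1.1 x 10^-14 M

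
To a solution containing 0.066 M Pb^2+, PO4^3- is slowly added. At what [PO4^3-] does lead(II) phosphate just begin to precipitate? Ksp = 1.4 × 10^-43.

Pb3(PO4)2(s) ⇌ 3 Pb^2+(aq) + 2 PO4^3-(aq)
Ksp = [Pb^2+]^3[PO4^3-]^2
Precipitation begins when Q = Ksp. With [Pb^2+] = 0.066 M:
1.4 × 10^-43 = (0.066)^3 × [PO4^3-]^2
[PO4^3-] = (1.4 × 10^-43 / 2.87 x 10^-4)^(1/2) = 2.2 x 10^-20 M

[PO4^3-] = 2.2 × 10^-20 M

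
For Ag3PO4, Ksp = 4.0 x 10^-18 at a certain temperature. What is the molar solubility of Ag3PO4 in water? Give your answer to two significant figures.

Ag3PO4(s) <=> 3 Ag^+(aq) + PO4^3-(aq)
Ksp = [Ag^+]^3[PO4^3-]
Let s = molar solubility. Then [Ag^+] = 3s and [PO4^3-] = s.
Ksp = (3s)^3s = 27s^4
s^4 = 4.0 x 10^-18 / 27, so s = 2.0 x 10^-5 M

s ≈ 2.0e-5 M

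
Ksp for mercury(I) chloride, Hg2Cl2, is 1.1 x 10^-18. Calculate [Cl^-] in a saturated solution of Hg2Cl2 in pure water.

Hg2Cl2(s) ⇌ Hg2^2+ + 2 Cl^-
Ksp = [Hg2^2+][Cl^-]^2
Let s = molar solubility. Then [Hg2^2+] = s and [Cl^-] = 2s.
Substituting: Ksp = s(2s)^2 = 4s^3
Solving, s = (1.1 x 10^-18/4)^(1/3) = 6.50 × 10^-7 M
[Cl^-] = 2s = 1.3 x 10^-6 M

[Cl^-] = 1.3e-6 M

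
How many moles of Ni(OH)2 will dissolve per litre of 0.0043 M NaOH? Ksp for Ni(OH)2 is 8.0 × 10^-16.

Ni(OH)2(s) ⇌ Ni^2+(aq) + 2 OH^-(aq)
Ksp = [Ni^2+][OH^-]^2
If s mol/L dissolves here, [Ni^2+] = s, [OH^-] = 0.0043 + 2s ≈ 0.0043 (since OH^- from NaOH dominates).
Ksp ≈ s × (0.0043)^2
s = 4.3 x 10^-11 M
Check: 2s = 8.7 × 10^-11 ≪ 0.0043, so the approximation is valid.

4.3 × 10^-11 M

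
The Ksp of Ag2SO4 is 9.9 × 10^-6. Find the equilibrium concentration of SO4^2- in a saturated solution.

1.4 × 10^-2 M

Ag2SO4(s) ⇌ 2 Ag^+ + SO4^2-
Ksp = [Ag^+]^2[SO4^2-]
Let s = molar solubility. Then [Ag^+] = 2s and [SO4^2-] = s.
Substituting: Ksp = (2s)^2s = 4s^3
s = (9.9 × 10^-6 / 4)^(1/3) = 1.35 x 10^-2 M
[SO4^2-] = s = 1.4 × 10^-2 M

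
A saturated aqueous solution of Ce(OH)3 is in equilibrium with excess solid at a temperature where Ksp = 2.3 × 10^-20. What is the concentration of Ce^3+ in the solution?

[Ce^3+] ≈ 5.4 × 10^-6 M

Ce(OH)3(s) ⇌ Ce^3+ + 3 OH^-
Ksp = [Ce^3+][OH^-]^3
Let s = molar solubility. Then [Ce^3+] = s and [OH^-] = 3s.
Ksp = s(3s)^3 = 27s^4
s^4 = 2.3 × 10^-20 / 27, so s = 5.40 × 10^-6 M
[Ce^3+] = s = 5.4 × 10^-6 M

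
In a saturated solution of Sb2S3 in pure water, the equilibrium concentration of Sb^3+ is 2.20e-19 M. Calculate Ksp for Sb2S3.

Sb2S3(s) <=> 2 Sb^3+ + 3 S^2-
Stoichiometry gives [S^2-] = (3/2)[Sb^3+] = 3.300 x 10^-19 M.
Ksp = [Sb^3+]^2[S^2-]^3
Ksp = (2.20 × 10^-19)^2 × (3.300 x 10^-19)^3 = 1.74 × 10^-93

Ksp = 1.74e-93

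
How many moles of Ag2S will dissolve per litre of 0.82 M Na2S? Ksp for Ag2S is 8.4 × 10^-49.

5.1 × 10^-25 M

Ag2S(s) <=> 2 Ag^+(aq) + S^2-(aq)
Ksp = [Ag^+]^2[S^2-]
Let s be the molar solubility in this solution. [Ag^+] = 2s, [S^2-] = 0.82 + s ≈ 0.82 (since S^2- from Na2S dominates).
Ksp ≈ (2s)^2 × 0.82
s = 5.1 x 10^-25 M
Check: s = 5.1 × 10^-25 ≪ 0.82, so the approximation is valid.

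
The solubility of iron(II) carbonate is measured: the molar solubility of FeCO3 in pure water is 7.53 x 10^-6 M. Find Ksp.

FeCO3(s) ⇌ Fe^2+ + CO3^2-
With molar solubility s: [Fe^2+] = s, [CO3^2-] = s.
Ksp = [Fe^2+][CO3^2-]
Ksp = s^2
With s = 7.53 × 10^-6: Ksp = 5.67 × 10^-11

5.67 × 10^-11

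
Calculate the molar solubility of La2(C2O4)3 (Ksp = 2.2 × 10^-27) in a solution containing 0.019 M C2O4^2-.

La2(C2O4)3(s) <=> 2 La^3+(aq) + 3 C2O4^2-(aq)
Ksp = [La^3+]^2[C2O4^2-]^3
Let s be the molar solubility in this solution. [La^3+] = 2s, [C2O4^2-] = 0.019 + 3s ≈ 0.019 (common-ion effect: C2O4^2- is already 0.019 M).
Ksp ≈ (2s)^2 × (0.019)^3
s = 9.0 × 10^-12 M
Check: 3s = 2.7 × 10^-11 ≪ 0.019, so the approximation is valid.

9.0 × 10^-12 M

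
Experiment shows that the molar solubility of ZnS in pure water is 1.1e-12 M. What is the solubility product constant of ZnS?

ZnS(s) ⇌ Zn^2+(aq) + S^2-(aq)
Let s = molar solubility. Then [Zn^2+] = s and [S^2-] = s.
Ksp = [Zn^2+][S^2-]
Ksp = s^2
With s = 1.1 × 10^-12: Ksp = 1.2 x 10^-24

Ksp = 1.2 × 10^-24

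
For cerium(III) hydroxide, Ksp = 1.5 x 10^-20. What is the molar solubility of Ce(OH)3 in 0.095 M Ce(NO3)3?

Ce(OH)3(s) ⇌ Ce^3+ + 3 OH^-
Ksp = [Ce^3+][OH^-]^3
Let s be the molar solubility in this solution. [Ce^3+] = 0.095 + s ≈ 0.095, [OH^-] = 3s (since Ce^3+ from Ce(NO3)3 dominates).
Ksp ≈ 0.095 × (3s)^3
s = 1.8 x 10^-7 M
Check: s = 1.8 × 10^-7 ≪ 0.095, so the approximation is valid.

s ≈ 1.8 × 10^-7 M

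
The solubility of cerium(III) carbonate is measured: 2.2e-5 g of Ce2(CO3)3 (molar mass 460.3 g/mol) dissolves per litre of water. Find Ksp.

Molar solubility s = (2.2 x 10^-5 g/L) / (460.3 g/mol) = 4.78 × 10^-8 M.
Ce2(CO3)3(s) <=> 2 Ce^3+(aq) + 3 CO3^2-(aq)
With molar solubility s: [Ce^3+] = 2s, [CO3^2-] = 3s.
Ksp = [Ce^3+]^2[CO3^2-]^3
Ksp = (2s)^2(3s)^3 = 108s^5
Ksp = 108 × (4.78 × 10^-8)^5 = 2.7 × 10^-35

2.7e-35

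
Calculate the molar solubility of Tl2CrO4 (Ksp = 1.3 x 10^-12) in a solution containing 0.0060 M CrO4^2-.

s ≈ 7.4 x 10^-6 M

Tl2CrO4(s) ⇌ 2 Tl^+ + CrO4^2-
Ksp = [Tl^+]^2[CrO4^2-]
Let s be the molar solubility in this solution. [Tl^+] = 2s, [CrO4^2-] = 0.0060 + s ≈ 0.0060 (common-ion effect: CrO4^2- is already 0.0060 M).
Ksp ≈ (2s)^2 × 0.0060
s = 7.4 x 10^-6 M
Check: s = 7.4 × 10^-6 ≪ 0.0060, so the approximation is valid.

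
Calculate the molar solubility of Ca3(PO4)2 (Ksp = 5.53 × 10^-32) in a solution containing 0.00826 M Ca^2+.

Ca3(PO4)2(s) <=> 3 Ca^2+(aq) + 2 PO4^3-(aq)
Ksp = [Ca^2+]^3[PO4^3-]^2
If s mol/L dissolves here, [Ca^2+] = 0.00826 + 3s ≈ 0.00826, [PO4^3-] = 2s (common-ion effect: Ca^2+ is already 0.00826 M).
Ksp ≈ (0.00826)^3 × (2s)^2
s = 1.57 x 10^-13 M
Check: 3s = 4.7 × 10^-13 ≪ 0.00826, so the approximation is valid.

s ≈ 1.57 × 10^-13 M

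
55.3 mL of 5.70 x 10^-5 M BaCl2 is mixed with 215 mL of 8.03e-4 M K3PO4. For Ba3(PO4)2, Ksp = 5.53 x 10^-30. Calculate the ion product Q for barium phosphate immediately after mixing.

Q ≈ 6.47 × 10^-22

Total volume = 55.3 + 215 = 270.3 mL.
[Ba^2+] = 5.70 × 10^-5 × (55.3/270.3) = 1.166 x 10^-5 M
[PO4^3-] = 8.03 × 10^-4 × (215/270.3) = 6.387 × 10^-4 M
Ba3(PO4)2(s) ⇌ 3 Ba^2+ + 2 PO4^3-, so Q = [Ba^2+]^3[PO4^3-]^2
Q = (1.166 × 10^-5)^3(6.387 x 10^-4)^2 = 6.47 × 10^-22
Q > Ksp, so Ba3(PO4)2 will precipitate.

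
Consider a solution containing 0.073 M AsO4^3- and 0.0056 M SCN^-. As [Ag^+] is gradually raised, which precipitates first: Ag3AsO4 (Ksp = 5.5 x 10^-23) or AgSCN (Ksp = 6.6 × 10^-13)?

AgSCN

Each salt begins to precipitate when Q = Ksp, i.e. when [Ag^+] reaches its threshold.
For Ag3AsO4: 5.5 x 10^-23 = 0.073 × [Ag^+]^3  ⇒  [Ag^+] = 9.1 × 10^-8 M.
For AgSCN: 6.6 × 10^-13 = 0.0056 × [Ag^+]  ⇒  [Ag^+] = 1.2 x 10^-10 M.
The salt with the lower threshold [Ag^+] precipitates first: AgSCN.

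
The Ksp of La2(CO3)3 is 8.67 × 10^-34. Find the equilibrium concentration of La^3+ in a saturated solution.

1.91 × 10^-7 M

La2(CO3)3(s) ⇌ 2 La^3+(aq) + 3 CO3^2-(aq)
Ksp = [La^3+]^2[CO3^2-]^3
For each mole of La2(CO3)3 that dissolves: [La^3+] = 2s, [CO3^2-] = 3s.
So Ksp = (2s)^2 × (3s)^3 = 108s^5
Solving, s = (8.67 × 10^-34/108)^(1/5) = 9.570 × 10^-8 M
[La^3+] = 2s = 1.91 × 10^-7 M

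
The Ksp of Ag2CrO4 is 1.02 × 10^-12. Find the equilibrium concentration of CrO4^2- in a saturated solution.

[CrO4^2-] = 6.34 × 10^-5 M

Ag2CrO4(s) ⇌ 2 Ag^+(aq) + CrO4^2-(aq)
Ksp = [Ag^+]^2[CrO4^2-]
For each mole of Ag2CrO4 that dissolves: [Ag^+] = 2s, [CrO4^2-] = s.
So Ksp = (2s)^2 × s = 4s^3
Solving, s = (1.02 × 10^-12/4)^(1/3) = 6.341 × 10^-5 M
[CrO4^2-] = s = 6.34 × 10^-5 M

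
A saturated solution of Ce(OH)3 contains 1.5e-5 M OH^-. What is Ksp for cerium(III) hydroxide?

1.7 × 10^-20

Ce(OH)3(s) ⇌ Ce^3+ + 3 OH^-
Stoichiometry gives [Ce^3+] = (1/3)[OH^-] = 5.00 x 10^-6 M.
Ksp = [Ce^3+][OH^-]^3
Ksp = 5.00 x 10^-6 × (1.5 × 10^-5)^3 = 1.7 × 10^-20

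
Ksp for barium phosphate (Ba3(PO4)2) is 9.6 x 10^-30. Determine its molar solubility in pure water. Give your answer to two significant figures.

Ba3(PO4)2(s) ⇌ 3 Ba^2+(aq) + 2 PO4^3-(aq)
Ksp = [Ba^2+]^3[PO4^3-]^2
Let s = molar solubility. Then [Ba^2+] = 3s and [PO4^3-] = 2s.
So Ksp = (3s)^3 × (2s)^2 = 108s^5
s = (9.6 x 10^-30 / 108)^(1/5) = 6.2 x 10^-7 M

6.2 x 10^-7 M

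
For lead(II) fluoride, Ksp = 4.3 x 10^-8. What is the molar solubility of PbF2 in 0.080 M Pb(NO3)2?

s ≈ 3.7e-4 M

PbF2(s) ⇌ Pb^2+(aq) + 2 F^-(aq)
Ksp = [Pb^2+][F^-]^2
Let s be the molar solubility in this solution. [Pb^2+] = 0.080 + s ≈ 0.080, [F^-] = 2s (common-ion effect: Pb^2+ is already 0.080 M).
Ksp ≈ 0.080 × (2s)^2
s = 3.7 × 10^-4 M
Check: s = 3.7 x 10^-4 ≪ 0.080, so the approximation is valid.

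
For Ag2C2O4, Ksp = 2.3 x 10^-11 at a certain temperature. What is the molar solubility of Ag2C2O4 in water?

Ag2C2O4(s) <=> 2 Ag^+(aq) + C2O4^2-(aq)
Ksp = [Ag^+]^2[C2O4^2-]
With molar solubility s: [Ag^+] = 2s, [C2O4^2-] = s.
Ksp = (2s)^2s = 4s^3
s^3 = 2.3 x 10^-11 / 4, so s = 1.8 x 10^-4 M

s ≈ 1.8e-4 M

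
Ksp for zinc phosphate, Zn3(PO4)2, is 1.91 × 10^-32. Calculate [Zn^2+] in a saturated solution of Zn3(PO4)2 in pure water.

[Zn^2+] = 5.33e-7 M

Zn3(PO4)2(s) <=> 3 Zn^2+ + 2 PO4^3-
Ksp = [Zn^2+]^3[PO4^3-]^2
For each mole of Zn3(PO4)2 that dissolves: [Zn^2+] = 3s, [PO4^3-] = 2s.
So Ksp = (3s)^3 × (2s)^2 = 108s^5
s = (1.91 × 10^-32 / 108)^(1/5) = 1.776 × 10^-7 M
[Zn^2+] = 3s = 5.33 × 10^-7 M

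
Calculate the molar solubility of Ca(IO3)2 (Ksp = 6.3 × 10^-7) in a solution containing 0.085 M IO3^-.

Ca(IO3)2(s) ⇌ Ca^2+ + 2 IO3^-
Ksp = [Ca^2+][IO3^-]^2
Let s = moles of Ca(IO3)2 that dissolve per litre. [Ca^2+] = s, [IO3^-] = 0.085 + 2s ≈ 0.085 (since the IO3^- already present dominates).
Ksp ≈ s × (0.085)^2
s = 8.7 x 10^-5 M
Check: 2s = 1.7 × 10^-4 ≪ 0.085, so the approximation is valid.

s = 8.7 x 10^-5 M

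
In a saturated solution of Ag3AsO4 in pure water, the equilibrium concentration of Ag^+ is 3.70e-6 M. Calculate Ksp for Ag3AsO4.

Ag3AsO4(s) ⇌ 3 Ag^+(aq) + AsO4^3-(aq)
Stoichiometry gives [AsO4^3-] = (1/3)[Ag^+] = 1.233 x 10^-6 M.
Ksp = [Ag^+]^3[AsO4^3-]
Ksp = (3.70 × 10^-6)^3 × 1.233 × 10^-6 = 6.25 × 10^-23

Ksp = 6.25e-23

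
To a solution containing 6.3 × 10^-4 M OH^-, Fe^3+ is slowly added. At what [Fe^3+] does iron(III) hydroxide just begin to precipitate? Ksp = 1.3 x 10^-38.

Fe(OH)3(s) <=> Fe^3+(aq) + 3 OH^-(aq)
Ksp = [Fe^3+][OH^-]^3
Precipitation begins when Q = Ksp. With [OH^-] = 6.3 × 10^-4 M:
1.3 x 10^-38 = (6.3 × 10^-4)^3 × [Fe^3+]
[Fe^3+] = (1.3 x 10^-38 / 2.50 x 10^-10) = 5.2 × 10^-29 M

[Fe^3+] = 5.2e-29 M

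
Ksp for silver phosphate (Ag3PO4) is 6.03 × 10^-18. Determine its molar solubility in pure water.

2.17e-5 M

Ag3PO4(s) ⇌ 3 Ag^+(aq) + PO4^3-(aq)
Ksp = [Ag^+]^3[PO4^3-]
Let s = molar solubility. Then [Ag^+] = 3s and [PO4^3-] = s.
Substituting: Ksp = (3s)^3s = 27s^4
s^4 = 6.03 × 10^-18 / 27, so s = 2.17 × 10^-5 M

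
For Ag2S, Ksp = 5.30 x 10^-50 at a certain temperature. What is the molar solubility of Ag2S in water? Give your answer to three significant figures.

Ag2S(s) ⇌ 2 Ag^+(aq) + S^2-(aq)
Ksp = [Ag^+]^2[S^2-]
For each mole of Ag2S that dissolves: [Ag^+] = 2s, [S^2-] = s.
So Ksp = (2s)^2 × s = 4s^3
Solving, s = (5.30 x 10^-50/4)^(1/3) = 2.37 × 10^-17 M

s ≈ 2.37 × 10^-17 M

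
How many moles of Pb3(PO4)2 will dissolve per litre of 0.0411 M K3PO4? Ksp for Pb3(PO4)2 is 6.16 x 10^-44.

s ≈ 1.11 × 10^-14 M

Pb3(PO4)2(s) ⇌ 3 Pb^2+(aq) + 2 PO4^3-(aq)
Ksp = [Pb^2+]^3[PO4^3-]^2
Let s be the molar solubility in this solution. [Pb^2+] = 3s, [PO4^3-] = 0.0411 + 2s ≈ 0.0411 (since PO4^3- from K3PO4 dominates).
Ksp ≈ (3s)^3 × (0.0411)^2
s = 1.11 × 10^-14 M
Check: 2s = 2.2 x 10^-14 ≪ 0.0411, so the approximation is valid.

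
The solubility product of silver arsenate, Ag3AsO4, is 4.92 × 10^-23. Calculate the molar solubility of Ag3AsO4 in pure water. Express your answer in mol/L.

1.16 x 10^-6 M

Ag3AsO4(s) <=> 3 Ag^+ + AsO4^3-
Ksp = [Ag^+]^3[AsO4^3-]
Let s = molar solubility. Then [Ag^+] = 3s and [AsO4^3-] = s.
So Ksp = (3s)^3 × s = 27s^4
s^4 = 4.92 × 10^-23 / 27, so s = 1.16 × 10^-6 M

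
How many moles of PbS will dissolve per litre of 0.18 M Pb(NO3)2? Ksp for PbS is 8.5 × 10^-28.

s ≈ 4.7 × 10^-27 M

PbS(s) <=> Pb^2+(aq) + S^2-(aq)
Ksp = [Pb^2+][S^2-]
Let s be the molar solubility in this solution. [Pb^2+] = 0.18 + s ≈ 0.18, [S^2-] = s (Ksp is small, so little additional dissolves).
Ksp ≈ 0.18 × s
s = 4.7 × 10^-27 M
Check: s = 4.7 x 10^-27 ≪ 0.18, so the approximation is valid.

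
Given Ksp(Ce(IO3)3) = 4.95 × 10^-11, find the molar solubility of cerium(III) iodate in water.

Ce(IO3)3(s) <=> Ce^3+ + 3 IO3^-
Ksp = [Ce^3+][IO3^-]^3
For each mole of Ce(IO3)3 that dissolves: [Ce^3+] = s, [IO3^-] = 3s.
Substituting: Ksp = s(3s)^3 = 27s^4
s = (4.95 × 10^-11 / 27)^(1/4) = 1.16 x 10^-3 M

s = 1.16 × 10^-3 M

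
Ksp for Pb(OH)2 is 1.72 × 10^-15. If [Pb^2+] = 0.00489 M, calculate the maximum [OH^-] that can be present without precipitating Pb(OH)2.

[OH^-] = 5.93 x 10^-7 M

Pb(OH)2(s) <=> Pb^2+ + 2 OH^-
Ksp = [Pb^2+][OH^-]^2
Precipitation begins when Q = Ksp. With [Pb^2+] = 0.00489 M:
1.72 × 10^-15 = (0.00489) × [OH^-]^2
[OH^-] = (1.72 × 10^-15 / 4.89 x 10^-3)^(1/2) = 5.93 × 10^-7 M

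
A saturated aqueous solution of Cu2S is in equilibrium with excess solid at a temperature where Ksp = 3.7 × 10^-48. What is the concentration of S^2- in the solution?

[S^2-] = 9.7 × 10^-17 M

Cu2S(s) <=> 2 Cu^+ + S^2-
Ksp = [Cu^+]^2[S^2-]
For each mole of Cu2S that dissolves: [Cu^+] = 2s, [S^2-] = s.
Ksp = (2s)^2s = 4s^3
s^3 = 3.7 × 10^-48 / 4, so s = 9.74 x 10^-17 M
[S^2-] = s = 9.7 × 10^-17 M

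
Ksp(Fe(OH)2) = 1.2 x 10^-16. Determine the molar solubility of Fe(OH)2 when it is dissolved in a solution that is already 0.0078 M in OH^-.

s ≈ 2.0e-12 M

Fe(OH)2(s) ⇌ Fe^2+(aq) + 2 OH^-(aq)
Ksp = [Fe^2+][OH^-]^2
Let s be the molar solubility in this solution. [Fe^2+] = s, [OH^-] = 0.0078 + 2s ≈ 0.0078 (since the OH^- already present dominates).
Ksp ≈ s × (0.0078)^2
s = 2.0 × 10^-12 M
Check: 2s = 3.9 × 10^-12 ≪ 0.0078, so the approximation is valid.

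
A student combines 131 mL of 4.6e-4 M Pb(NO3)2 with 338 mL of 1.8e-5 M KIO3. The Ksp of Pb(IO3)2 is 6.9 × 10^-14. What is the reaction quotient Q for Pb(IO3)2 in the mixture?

Total volume = 131 + 338 = 469 mL.
[Pb^2+] = 4.6 × 10^-4 × (131/469) = 1.28 x 10^-4 M
[IO3^-] = 1.8 × 10^-5 × (338/469) = 1.30 × 10^-5 M
Pb(IO3)2(s) ⇌ Pb^2+(aq) + 2 IO3^-(aq), so Q = [Pb^2+][IO3^-]^2
Q = (1.28 × 10^-4)(1.30 × 10^-5)^2 = 2.2 x 10^-14
Q < Ksp, so no precipitate of Pb(IO3)2 forms.

Q = 2.2 × 10^-14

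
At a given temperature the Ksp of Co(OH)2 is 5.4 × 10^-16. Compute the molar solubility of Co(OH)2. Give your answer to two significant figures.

5.1e-6 M

Co(OH)2(s) ⇌ Co^2+(aq) + 2 OH^-(aq)
Ksp = [Co^2+][OH^-]^2
Let s = molar solubility. Then [Co^2+] = s and [OH^-] = 2s.
So Ksp = s × (2s)^2 = 4s^3
s^3 = 5.4 × 10^-16 / 4, so s = 5.1 × 10^-6 M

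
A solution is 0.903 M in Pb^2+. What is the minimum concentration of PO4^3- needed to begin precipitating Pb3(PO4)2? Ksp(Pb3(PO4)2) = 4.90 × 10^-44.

Pb3(PO4)2(s) <=> 3 Pb^2+(aq) + 2 PO4^3-(aq)
Ksp = [Pb^2+]^3[PO4^3-]^2
Precipitation begins when Q = Ksp. With [Pb^2+] = 0.903 M:
4.90 × 10^-44 = (0.903)^3 × [PO4^3-]^2
[PO4^3-] = (4.90 × 10^-44 / 7.363 × 10^-1)^(1/2) = 2.58 × 10^-22 M

2.58e-22 M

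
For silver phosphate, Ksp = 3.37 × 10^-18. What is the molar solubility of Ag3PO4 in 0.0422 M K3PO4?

s ≈ 1.44 × 10^-6 M

Ag3PO4(s) <=> 3 Ag^+(aq) + PO4^3-(aq)
Ksp = [Ag^+]^3[PO4^3-]
Let s be the molar solubility in this solution. [Ag^+] = 3s, [PO4^3-] = 0.0422 + s ≈ 0.0422 (Ksp is small, so little additional dissolves).
Ksp ≈ (3s)^3 × 0.0422
s = 1.44 × 10^-6 M
Check: s = 1.4 × 10^-6 ≪ 0.0422, so the approximation is valid.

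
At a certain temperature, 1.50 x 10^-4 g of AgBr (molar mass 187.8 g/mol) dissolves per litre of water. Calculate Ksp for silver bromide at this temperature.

Ksp ≈ 6.38 x 10^-13

Molar solubility s = (1.50 × 10^-4 g/L) / (187.8 g/mol) = 7.987 x 10^-7 M.
AgBr(s) ⇌ Ag^+ + Br^-
If s mol/L of AgBr dissolves, [Ag^+] = s and [Br^-] = s.
Ksp = [Ag^+][Br^-]
Ksp = s × s = s^2
Ksp = (7.987 × 10^-7)^2 = 6.38 × 10^-13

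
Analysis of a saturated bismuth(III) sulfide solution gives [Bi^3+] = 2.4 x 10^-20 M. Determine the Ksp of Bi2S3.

Ksp = 2.7 × 10^-98

Bi2S3(s) ⇌ 2 Bi^3+(aq) + 3 S^2-(aq)
Stoichiometry gives [S^2-] = (3/2)[Bi^3+] = 3.60 × 10^-20 M.
Ksp = [Bi^3+]^2[S^2-]^3
Ksp = (2.4 × 10^-20)^2 × (3.60 × 10^-20)^3 = 2.7 x 10^-98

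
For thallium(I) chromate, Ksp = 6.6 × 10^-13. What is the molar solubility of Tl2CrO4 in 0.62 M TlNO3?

1.7 × 10^-12 M

Tl2CrO4(s) ⇌ 2 Tl^+(aq) + CrO4^2-(aq)
Ksp = [Tl^+]^2[CrO4^2-]
Let s be the molar solubility in this solution. [Tl^+] = 0.62 + 2s ≈ 0.62, [CrO4^2-] = s (common-ion effect: Tl^+ is already 0.62 M).
Ksp ≈ (0.62)^2 × s
s = 1.7 × 10^-12 M
Check: 2s = 3.4 × 10^-12 ≪ 0.62, so the approximation is valid.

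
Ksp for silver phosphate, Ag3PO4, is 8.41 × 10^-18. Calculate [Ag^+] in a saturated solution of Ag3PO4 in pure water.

Ag3PO4(s) ⇌ 3 Ag^+(aq) + PO4^3-(aq)
Ksp = [Ag^+]^3[PO4^3-]
Let s = molar solubility. Then [Ag^+] = 3s and [PO4^3-] = s.
Substituting: Ksp = (3s)^3s = 27s^4
Solving, s = (8.41 × 10^-18/27)^(1/4) = 2.362 x 10^-5 M
[Ag^+] = 3s = 7.09 x 10^-5 M

[Ag^+] = 7.09 × 10^-5 M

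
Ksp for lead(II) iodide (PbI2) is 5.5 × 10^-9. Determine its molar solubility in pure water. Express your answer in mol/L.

1.1e-3 M

PbI2(s) ⇌ Pb^2+ + 2 I^-
Ksp = [Pb^2+][I^-]^2
If s mol/L of PbI2 dissolves, [Pb^2+] = s and [I^-] = 2s.
So Ksp = s × (2s)^2 = 4s^3
s^3 = 5.5 × 10^-9 / 4, so s = 1.1 × 10^-3 M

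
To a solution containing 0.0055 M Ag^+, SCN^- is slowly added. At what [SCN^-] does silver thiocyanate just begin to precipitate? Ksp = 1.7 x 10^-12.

AgSCN(s) <=> Ag^+(aq) + SCN^-(aq)
Ksp = [Ag^+][SCN^-]
Precipitation begins when Q = Ksp. With [Ag^+] = 0.0055 M:
1.7 x 10^-12 = (0.0055) × [SCN^-]
[SCN^-] = (1.7 x 10^-12 / 5.5 x 10^-3) = 3.1 x 10^-10 M

3.1 × 10^-10 M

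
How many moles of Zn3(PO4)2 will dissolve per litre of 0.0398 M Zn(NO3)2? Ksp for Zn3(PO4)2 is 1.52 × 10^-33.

s ≈ 2.46 x 10^-15 M

Zn3(PO4)2(s) ⇌ 3 Zn^2+(aq) + 2 PO4^3-(aq)
Ksp = [Zn^2+]^3[PO4^3-]^2
If s mol/L dissolves here, [Zn^2+] = 0.0398 + 3s ≈ 0.0398, [PO4^3-] = 2s (common-ion effect: Zn^2+ is already 0.0398 M).
Ksp ≈ (0.0398)^3 × (2s)^2
s = 2.46 × 10^-15 M
Check: 3s = 7.4 × 10^-15 ≪ 0.0398, so the approximation is valid.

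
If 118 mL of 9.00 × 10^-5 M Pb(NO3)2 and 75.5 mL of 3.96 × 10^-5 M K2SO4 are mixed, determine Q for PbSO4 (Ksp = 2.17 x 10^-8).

Q ≈ 8.48 x 10^-10

Total volume = 118 + 75.5 = 193.5 mL.
[Pb^2+] = 9.00 x 10^-5 × (118/193.5) = 5.488 x 10^-5 M
[SO4^2-] = 3.96 x 10^-5 × (75.5/193.5) = 1.545 × 10^-5 M
PbSO4(s) ⇌ Pb^2+(aq) + SO4^2-(aq), so Q = [Pb^2+][SO4^2-]
Q = (5.488 × 10^-5)(1.545 × 10^-5) = 8.48 × 10^-10
Q < Ksp, so no precipitate of PbSO4 forms.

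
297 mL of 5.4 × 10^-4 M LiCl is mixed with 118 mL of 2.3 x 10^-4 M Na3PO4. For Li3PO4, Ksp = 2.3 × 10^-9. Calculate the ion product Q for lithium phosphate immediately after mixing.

Total volume = 297 + 118 = 415 mL.
[Li^+] = 5.4 × 10^-4 × (297/415) = 3.86 × 10^-4 M
[PO4^3-] = 2.3 x 10^-4 × (118/415) = 6.54 x 10^-5 M
Li3PO4(s) ⇌ 3 Li^+(aq) + PO4^3-(aq), so Q = [Li^+]^3[PO4^3-]
Q = (3.86 × 10^-4)^3(6.54 x 10^-5) = 3.8 x 10^-15
Q < Ksp, so no precipitate of Li3PO4 forms.

3.8 x 10^-15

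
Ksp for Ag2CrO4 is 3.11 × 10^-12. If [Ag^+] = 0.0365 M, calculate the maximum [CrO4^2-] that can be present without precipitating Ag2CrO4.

Ag2CrO4(s) ⇌ 2 Ag^+(aq) + CrO4^2-(aq)
Ksp = [Ag^+]^2[CrO4^2-]
Precipitation begins when Q = Ksp. With [Ag^+] = 0.0365 M:
3.11 × 10^-12 = (0.0365)^2 × [CrO4^2-]
[CrO4^2-] = (3.11 × 10^-12 / 1.332 × 10^-3) = 2.33 x 10^-9 M

2.33e-9 M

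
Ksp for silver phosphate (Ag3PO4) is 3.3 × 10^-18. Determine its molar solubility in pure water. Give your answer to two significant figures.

s = 1.9 × 10^-5 M

Ag3PO4(s) <=> 3 Ag^+(aq) + PO4^3-(aq)
Ksp = [Ag^+]^3[PO4^3-]
If s mol/L of Ag3PO4 dissolves, [Ag^+] = 3s and [PO4^3-] = s.
Substituting: Ksp = (3s)^3s = 27s^4
s = (3.3 × 10^-18 / 27)^(1/4) = 1.9 x 10^-5 M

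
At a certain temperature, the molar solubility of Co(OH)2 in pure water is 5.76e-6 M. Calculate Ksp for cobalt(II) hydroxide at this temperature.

7.64 × 10^-16

Co(OH)2(s) ⇌ Co^2+(aq) + 2 OH^-(aq)
With molar solubility s: [Co^2+] = s, [OH^-] = 2s.
Ksp = [Co^2+][OH^-]^2
Ksp = s(2s)^2 = 4s^3
Ksp = 4 × (5.76 × 10^-6)^3 = 7.64 x 10^-16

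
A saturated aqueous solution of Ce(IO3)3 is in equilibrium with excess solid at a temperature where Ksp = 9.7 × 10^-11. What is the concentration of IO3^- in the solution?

[IO3^-] ≈ 4.1e-3 M

Ce(IO3)3(s) ⇌ Ce^3+ + 3 IO3^-
Ksp = [Ce^3+][IO3^-]^3
With molar solubility s: [Ce^3+] = s, [IO3^-] = 3s.
Ksp = s(3s)^3 = 27s^4
s^4 = 9.7 × 10^-11 / 27, so s = 1.38 × 10^-3 M
[IO3^-] = 3s = 4.1 × 10^-3 M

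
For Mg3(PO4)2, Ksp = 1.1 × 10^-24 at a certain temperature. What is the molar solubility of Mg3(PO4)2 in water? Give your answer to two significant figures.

6.3 x 10^-6 M

Mg3(PO4)2(s) ⇌ 3 Mg^2+ + 2 PO4^3-
Ksp = [Mg^2+]^3[PO4^3-]^2
For each mole of Mg3(PO4)2 that dissolves: [Mg^2+] = 3s, [PO4^3-] = 2s.
So Ksp = (3s)^3 × (2s)^2 = 108s^5
s^5 = 1.1 × 10^-24 / 108, so s = 6.3 × 10^-6 M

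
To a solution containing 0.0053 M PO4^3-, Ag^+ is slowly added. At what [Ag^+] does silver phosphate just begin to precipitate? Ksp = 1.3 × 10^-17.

Ag3PO4(s) <=> 3 Ag^+ + PO4^3-
Ksp = [Ag^+]^3[PO4^3-]
Precipitation begins when Q = Ksp. With [PO4^3-] = 0.0053 M:
1.3 × 10^-17 = (0.0053) × [Ag^+]^3
[Ag^+] = (1.3 × 10^-17 / 5.3 × 10^-3)^(1/3) = 1.3 x 10^-5 M

1.3 × 10^-5 M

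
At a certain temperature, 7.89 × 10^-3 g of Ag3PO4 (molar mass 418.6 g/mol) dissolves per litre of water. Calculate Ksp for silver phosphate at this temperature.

Ksp ≈ 3.41e-18

Molar solubility s = (7.89 × 10^-3 g/L) / (418.6 g/mol) = 1.885 x 10^-5 M.
Ag3PO4(s) <=> 3 Ag^+(aq) + PO4^3-(aq)
Let s = molar solubility. Then [Ag^+] = 3s and [PO4^3-] = s.
Ksp = [Ag^+]^3[PO4^3-]
So Ksp = (3s)^3 × s = 27s^4
With s = 1.885 x 10^-5: Ksp = 3.41 x 10^-18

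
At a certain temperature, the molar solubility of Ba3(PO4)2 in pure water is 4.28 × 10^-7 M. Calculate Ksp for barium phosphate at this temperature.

Ba3(PO4)2(s) <=> 3 Ba^2+ + 2 PO4^3-
For each mole of Ba3(PO4)2 that dissolves: [Ba^2+] = 3s, [PO4^3-] = 2s.
Ksp = [Ba^2+]^3[PO4^3-]^2
Ksp = (3s)^3(2s)^2 = 108s^5
Ksp = 108 × (4.28 × 10^-7)^5 = 1.55 × 10^-30

Ksp ≈ 1.55 × 10^-30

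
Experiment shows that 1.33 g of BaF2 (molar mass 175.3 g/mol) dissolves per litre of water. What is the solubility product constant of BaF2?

Molar solubility s = (1.33 g/L) / (175.3 g/mol) = 7.587 x 10^-3 M.
BaF2(s) ⇌ Ba^2+(aq) + 2 F^-(aq)
If s mol/L of BaF2 dissolves, [Ba^2+] = s and [F^-] = 2s.
Ksp = [Ba^2+][F^-]^2
So Ksp = s × (2s)^2 = 4s^3
Ksp = 4 × (7.587 × 10^-3)^3 = 1.75 x 10^-6

1.75e-6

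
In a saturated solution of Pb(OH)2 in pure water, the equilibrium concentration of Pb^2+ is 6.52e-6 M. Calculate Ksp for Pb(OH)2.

Pb(OH)2(s) <=> Pb^2+ + 2 OH^-
Stoichiometry gives [OH^-] = (2/1)[Pb^2+] = 1.304 x 10^-5 M.
Ksp = [Pb^2+][OH^-]^2
Ksp = 6.52 x 10^-6 × (1.304 × 10^-5)^2 = 1.11 × 10^-15

Ksp = 1.11e-15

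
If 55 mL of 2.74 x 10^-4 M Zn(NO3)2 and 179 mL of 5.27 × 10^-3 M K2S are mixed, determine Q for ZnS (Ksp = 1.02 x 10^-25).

Total volume = 55 + 179 = 234 mL.
[Zn^2+] = 2.74 × 10^-4 × (55/234) = 6.440 × 10^-5 M
[S^2-] = 5.27 x 10^-3 × (179/234) = 4.031 x 10^-3 M
ZnS(s) ⇌ Zn^2+ + S^2-, so Q = [Zn^2+][S^2-]
Q = (6.440 x 10^-5)(4.031 × 10^-3) = 2.60 × 10^-7
Q > Ksp, so ZnS will precipitate.

Q ≈ 2.60 x 10^-7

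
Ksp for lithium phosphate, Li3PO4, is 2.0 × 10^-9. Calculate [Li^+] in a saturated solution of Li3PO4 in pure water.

[Li^+] ≈ 8.8 × 10^-3 M

Li3PO4(s) ⇌ 3 Li^+ + PO4^3-
Ksp = [Li^+]^3[PO4^3-]
For each mole of Li3PO4 that dissolves: [Li^+] = 3s, [PO4^3-] = s.
Ksp = (3s)^3s = 27s^4
s^4 = 2.0 × 10^-9 / 27, so s = 2.93 x 10^-3 M
[Li^+] = 3s = 8.8 × 10^-3 M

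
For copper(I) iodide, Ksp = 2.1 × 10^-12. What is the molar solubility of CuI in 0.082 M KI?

CuI(s) ⇌ Cu^+ + I^-
Ksp = [Cu^+][I^-]
Let s = moles of CuI that dissolve per litre. [Cu^+] = s, [I^-] = 0.082 + s ≈ 0.082 (since I^- from KI dominates).
Ksp ≈ s × 0.082
s = 2.6 x 10^-11 M
Check: s = 2.6 × 10^-11 ≪ 0.082, so the approximation is valid.

s = 2.6 × 10^-11 M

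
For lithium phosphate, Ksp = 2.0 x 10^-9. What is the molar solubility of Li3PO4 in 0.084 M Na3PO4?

Li3PO4(s) <=> 3 Li^+(aq) + PO4^3-(aq)
Ksp = [Li^+]^3[PO4^3-]
If s mol/L dissolves here, [Li^+] = 3s, [PO4^3-] = 0.084 + s ≈ 0.084 (Ksp is small, so little additional dissolves).
Ksp ≈ (3s)^3 × 0.084
s = 9.6 x 10^-4 M
Check: s = 9.6 x 10^-4 ≪ 0.084, so the approximation is valid.

9.6 x 10^-4 M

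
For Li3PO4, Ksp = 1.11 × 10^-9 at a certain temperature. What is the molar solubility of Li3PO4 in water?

2.53 × 10^-3 M

Li3PO4(s) ⇌ 3 Li^+(aq) + PO4^3-(aq)
Ksp = [Li^+]^3[PO4^3-]
With molar solubility s: [Li^+] = 3s, [PO4^3-] = s.
So Ksp = (3s)^3 × s = 27s^4
Solving, s = (1.11 × 10^-9/27)^(1/4) = 2.53 × 10^-3 M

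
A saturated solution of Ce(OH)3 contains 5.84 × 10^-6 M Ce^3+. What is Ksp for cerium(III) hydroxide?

Ksp ≈ 3.14 x 10^-20

Ce(OH)3(s) ⇌ Ce^3+ + 3 OH^-
Stoichiometry gives [OH^-] = (3/1)[Ce^3+] = 1.752 × 10^-5 M.
Ksp = [Ce^3+][OH^-]^3
Ksp = 5.84 × 10^-6 × (1.752 × 10^-5)^3 = 3.14 × 10^-20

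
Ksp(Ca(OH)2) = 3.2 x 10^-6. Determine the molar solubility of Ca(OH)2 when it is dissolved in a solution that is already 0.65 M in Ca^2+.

Ca(OH)2(s) ⇌ Ca^2+ + 2 OH^-
Ksp = [Ca^2+][OH^-]^2
Let s be the molar solubility in this solution. [Ca^2+] = 0.65 + s ≈ 0.65, [OH^-] = 2s (since the Ca^2+ already present dominates).
Ksp ≈ 0.65 × (2s)^2
s = 1.1 × 10^-3 M
Check: s = 1.1 × 10^-3 ≪ 0.65, so the approximation is valid.

1.1 × 10^-3 M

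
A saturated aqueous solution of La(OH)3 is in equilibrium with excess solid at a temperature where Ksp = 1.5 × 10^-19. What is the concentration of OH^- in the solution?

2.6e-5 M

La(OH)3(s) ⇌ La^3+ + 3 OH^-
Ksp = [La^3+][OH^-]^3
For each mole of La(OH)3 that dissolves: [La^3+] = s, [OH^-] = 3s.
Substituting: Ksp = s(3s)^3 = 27s^4
Solving, s = (1.5 × 10^-19/27)^(1/4) = 8.63 × 10^-6 M
[OH^-] = 3s = 2.6 × 10^-5 M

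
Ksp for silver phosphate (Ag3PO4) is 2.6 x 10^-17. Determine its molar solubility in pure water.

Ag3PO4(s) ⇌ 3 Ag^+ + PO4^3-
Ksp = [Ag^+]^3[PO4^3-]
For each mole of Ag3PO4 that dissolves: [Ag^+] = 3s, [PO4^3-] = s.
Ksp = (3s)^3s = 27s^4
Solving, s = (2.6 x 10^-17/27)^(1/4) = 3.1 × 10^-5 M

s = 3.1 x 10^-5 M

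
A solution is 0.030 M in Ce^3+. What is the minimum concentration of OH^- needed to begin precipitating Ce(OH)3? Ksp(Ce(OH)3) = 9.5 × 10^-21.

[OH^-] ≈ 6.8 × 10^-7 M

Ce(OH)3(s) ⇌ Ce^3+ + 3 OH^-
Ksp = [Ce^3+][OH^-]^3
Precipitation begins when Q = Ksp. With [Ce^3+] = 0.030 M:
9.5 × 10^-21 = (0.030) × [OH^-]^3
[OH^-] = (9.5 × 10^-21 / 3.0 x 10^-2)^(1/3) = 6.8 × 10^-7 M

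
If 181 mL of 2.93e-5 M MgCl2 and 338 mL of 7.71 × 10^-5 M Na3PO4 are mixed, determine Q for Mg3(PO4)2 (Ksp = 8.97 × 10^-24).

Total volume = 181 + 338 = 519 mL.
[Mg^2+] = 2.93 x 10^-5 × (181/519) = 1.022 × 10^-5 M
[PO4^3-] = 7.71 x 10^-5 × (338/519) = 5.021 x 10^-5 M
Mg3(PO4)2(s) <=> 3 Mg^2+(aq) + 2 PO4^3-(aq), so Q = [Mg^2+]^3[PO4^3-]^2
Q = (1.022 × 10^-5)^3(5.021 × 10^-5)^2 = 2.69 x 10^-24
Q < Ksp, so no precipitate of Mg3(PO4)2 forms.

2.69 × 10^-24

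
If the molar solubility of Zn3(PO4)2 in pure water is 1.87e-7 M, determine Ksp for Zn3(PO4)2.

Zn3(PO4)2(s) ⇌ 3 Zn^2+(aq) + 2 PO4^3-(aq)
With molar solubility s: [Zn^2+] = 3s, [PO4^3-] = 2s.
Ksp = [Zn^2+]^3[PO4^3-]^2
Substituting: Ksp = (3s)^3(2s)^2 = 108s^5
Ksp = 108 × (1.87 × 10^-7)^5 = 2.47 x 10^-32

Ksp = 2.47 × 10^-32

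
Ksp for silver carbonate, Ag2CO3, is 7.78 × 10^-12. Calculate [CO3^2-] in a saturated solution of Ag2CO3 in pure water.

Ag2CO3(s) ⇌ 2 Ag^+ + CO3^2-
Ksp = [Ag^+]^2[CO3^2-]
If s mol/L of Ag2CO3 dissolves, [Ag^+] = 2s and [CO3^2-] = s.
So Ksp = (2s)^2 × s = 4s^3
s = (7.78 × 10^-12 / 4)^(1/3) = 1.248 × 10^-4 M
[CO3^2-] = s = 1.25 × 10^-4 M

[CO3^2-] ≈ 1.25 × 10^-4 M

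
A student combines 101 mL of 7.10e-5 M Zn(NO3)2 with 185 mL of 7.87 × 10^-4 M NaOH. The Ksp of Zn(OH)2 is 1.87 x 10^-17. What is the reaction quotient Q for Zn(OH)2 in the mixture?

Q ≈ 6.50e-12

Total volume = 101 + 185 = 286 mL.
[Zn^2+] = 7.10 x 10^-5 × (101/286) = 2.507 × 10^-5 M
[OH^-] = 7.87 × 10^-4 × (185/286) = 5.091 × 10^-4 M
Zn(OH)2(s) ⇌ Zn^2+ + 2 OH^-, so Q = [Zn^2+][OH^-]^2
Q = (2.507 × 10^-5)(5.091 × 10^-4)^2 = 6.50 × 10^-12
Q > Ksp, so Zn(OH)2 will precipitate.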